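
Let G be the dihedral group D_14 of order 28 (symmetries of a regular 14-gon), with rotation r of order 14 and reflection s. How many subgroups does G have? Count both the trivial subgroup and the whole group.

28

|G| = 28, so by Lagrange every subgroup order divides 28. Divisors: 1, 2, 4, 7, 14, 28.
Subgroups by order — order 1: 1; order 2: 15; order 4: 7; order 7: 1; order 14: 3; order 28: 1.
Total: 1 + 15 + 7 + 1 + 3 + 1 = 28.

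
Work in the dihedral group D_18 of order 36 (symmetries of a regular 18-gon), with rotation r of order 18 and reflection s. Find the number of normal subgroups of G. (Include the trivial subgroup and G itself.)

G has 45 subgroups. Checking conjugation-invariance by order — order 1: 1/1 normal; order 2: 1/19 normal; order 3: 1/1 normal; order 4: 0/9 normal; order 6: 1/7 normal; order 9: 1/1 normal; order 12: 0/3 normal; order 18: 3/3 normal; order 36: 1/1 normal.
Total normal subgroups: 9.

9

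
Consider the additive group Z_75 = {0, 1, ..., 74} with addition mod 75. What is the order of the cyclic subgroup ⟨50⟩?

In Z_75, the order of an element a is n/gcd(a, n).
gcd(50, 75) = 25, so |⟨50⟩| = 75/25 = 3.

3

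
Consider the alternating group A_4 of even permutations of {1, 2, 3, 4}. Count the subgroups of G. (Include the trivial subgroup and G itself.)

10

|G| = 12, so by Lagrange every subgroup order divides 12. Divisors: 1, 2, 3, 4, 6, 12.
Subgroups by order — order 1: 1; order 2: 3; order 3: 4; order 4: 1; order 6: 0; order 12: 1.
Total: 1 + 3 + 4 + 1 + 0 + 1 = 10.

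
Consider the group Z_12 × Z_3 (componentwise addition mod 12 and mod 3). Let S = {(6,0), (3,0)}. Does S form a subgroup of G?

The identity (0,0) ∉ S, so S is not a subgroup.

No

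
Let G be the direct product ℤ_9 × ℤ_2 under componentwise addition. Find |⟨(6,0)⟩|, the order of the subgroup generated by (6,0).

The order of (6,0) in Z_9 × Z_2 is lcm(ord(6) in Z_9, ord(0) in Z_2).
ord(6) = 3 and ord(0) = 1, so |⟨(6,0)⟩| = lcm(3, 1) = 3.

3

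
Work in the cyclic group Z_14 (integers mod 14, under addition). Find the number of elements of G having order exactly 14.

In a cyclic group of order 14, the number of elements of order d (for d | 14) is φ(d).
φ(14) = 6.

6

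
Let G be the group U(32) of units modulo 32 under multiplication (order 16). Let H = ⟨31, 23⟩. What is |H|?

8

|⟨31⟩| = 2 and |⟨23⟩| = 4, so |H| is a multiple of lcm(2, 4) = 4 and divides |G| = 16.
Closing under the operation: H = {1, 7, 9, 15, 17, 23, 25, 31}, so |H| = 8.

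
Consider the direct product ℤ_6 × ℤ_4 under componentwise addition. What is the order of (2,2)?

6

The order of (2,2) in Z_6 × Z_4 is lcm(ord(2) in Z_6, ord(2) in Z_4).
ord(2) = 3 and ord(2) = 2, so |⟨(2,2)⟩| = lcm(3, 2) = 6.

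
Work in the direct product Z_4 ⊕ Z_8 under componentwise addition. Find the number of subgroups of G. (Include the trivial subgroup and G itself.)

22

|G| = 32, so by Lagrange every subgroup order divides 32. Divisors: 1, 2, 4, 8, 16, 32.
Subgroups by order — order 1: 1; order 2: 3; order 4: 7; order 8: 7; order 16: 3; order 32: 1.
Total: 1 + 3 + 7 + 7 + 3 + 1 = 22.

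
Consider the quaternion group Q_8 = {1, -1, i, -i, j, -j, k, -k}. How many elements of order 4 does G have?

The elements of order 4 are: i, -i, j, -j, k, -k.
That's 6.

6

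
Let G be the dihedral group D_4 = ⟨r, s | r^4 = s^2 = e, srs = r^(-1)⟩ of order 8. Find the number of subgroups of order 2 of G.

|G| = 8 and 2 | 8, so subgroups of order 2 are possible by Lagrange.
The subgroups of order 2 are: {e, r^2}; {e, r^2s}; {e, r^3s}; {e, rs}; … (5 in all).
So G has 5 subgroups of order 2.

5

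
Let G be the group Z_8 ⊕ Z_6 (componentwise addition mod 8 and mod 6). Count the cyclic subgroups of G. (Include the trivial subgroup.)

16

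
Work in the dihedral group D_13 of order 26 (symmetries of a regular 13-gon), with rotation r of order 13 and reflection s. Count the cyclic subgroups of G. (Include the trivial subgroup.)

15

A cyclic subgroup of order d is generated by each of its φ(d) elements of order d, so the cyclic subgroups of order d number (#elements of order d)/φ(d).
Cyclic subgroups by order — order 1: 1; order 2: 13; order 13: 1.
Total: 15.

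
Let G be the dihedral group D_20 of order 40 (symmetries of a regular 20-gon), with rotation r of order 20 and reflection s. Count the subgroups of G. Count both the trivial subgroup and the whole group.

48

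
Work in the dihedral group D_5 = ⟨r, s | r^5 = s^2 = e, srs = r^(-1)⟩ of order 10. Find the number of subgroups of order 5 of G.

1

|G| = 10 and 5 | 10, so subgroups of order 5 are possible by Lagrange.
The subgroups of order 5 are: {e, r, r^2, r^3, r^4}.
So G has 1 subgroup of order 5.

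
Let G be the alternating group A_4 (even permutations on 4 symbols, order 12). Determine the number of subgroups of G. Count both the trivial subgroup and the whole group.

10

|G| = 12, so by Lagrange every subgroup order divides 12. Divisors: 1, 2, 3, 4, 6, 12.
Subgroups by order — order 1: 1; order 2: 3; order 3: 4; order 4: 1; order 6: 0; order 12: 1.
Total: 1 + 3 + 4 + 1 + 0 + 1 = 10.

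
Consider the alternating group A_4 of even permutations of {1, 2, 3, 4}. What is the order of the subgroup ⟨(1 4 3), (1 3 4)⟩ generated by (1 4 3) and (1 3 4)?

3

|⟨(1 4 3)⟩| = 3 and |⟨(1 3 4)⟩| = 3, so |H| is a multiple of lcm(3, 3) = 3 and divides |G| = 12.
Closing under the operation: H = {e, (1 3 4), (1 4 3)}, so |H| = 3.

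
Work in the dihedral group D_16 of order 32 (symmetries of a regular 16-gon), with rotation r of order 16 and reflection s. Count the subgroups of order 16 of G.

|G| = 32 and 16 | 32, so subgroups of order 16 are possible by Lagrange.
The subgroups of order 16 are: {e, r, r^2, r^3, r^4, r^5, r^6, r^7, r^8, r^9, r^10, r^11, r^12, r^13, r^14, r^15}; {e, r^2, r^4, r^6, r^8, r^10, r^12, r^14, s, r^2s, r^4s, r^6s, r^8s, r^10s, r^12s, r^14s}; {e, r^2, r^4, r^6, r^8, r^10, r^12, r^14, rs, r^3s, r^5s, r^7s, r^9s, r^11s, r^13s, r^15s}.
So G has 3 subgroups of order 16.

3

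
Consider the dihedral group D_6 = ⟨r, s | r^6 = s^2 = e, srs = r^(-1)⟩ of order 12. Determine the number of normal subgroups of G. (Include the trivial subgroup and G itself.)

G has 16 subgroups. Checking conjugation-invariance by order — order 1: 1/1 normal; order 2: 1/7 normal; order 3: 1/1 normal; order 4: 0/3 normal; order 6: 3/3 normal; order 12: 1/1 normal.
Total normal subgroups: 7.

7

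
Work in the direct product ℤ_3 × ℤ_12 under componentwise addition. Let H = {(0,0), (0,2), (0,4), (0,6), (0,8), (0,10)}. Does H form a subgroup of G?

Yes

|H| = 6 divides |G| = 36, consistent with Lagrange.
H contains the identity, every element's inverse is in H, and H is closed under +: it is a subgroup.
In fact H = ⟨(0,2)⟩.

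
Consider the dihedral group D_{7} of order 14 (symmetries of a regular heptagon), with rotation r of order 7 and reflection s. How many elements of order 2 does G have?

7

The elements of order 2 are: s, rs, r^2s, r^3s, r^4s, r^5s, r^6s.
That's 7.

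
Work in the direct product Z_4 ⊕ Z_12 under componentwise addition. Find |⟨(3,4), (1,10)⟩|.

|⟨(3,4)⟩| = 12 and |⟨(1,10)⟩| = 12, so |H| is a multiple of lcm(12, 12) = 12 and divides |G| = 48.
Closing under the operation: H = {(0,0), (0,2), (0,4), (0,6), (0,8), (0,10), (1,0), (1,2), (1,4), (1,6), (1,8), (1,10), (2,0), (2,2), (2,4), (2,6), (2,8), (2,10), (3,0), (3,2), (3,4), (3,6), (3,8), (3,10)}, so |H| = 24.

24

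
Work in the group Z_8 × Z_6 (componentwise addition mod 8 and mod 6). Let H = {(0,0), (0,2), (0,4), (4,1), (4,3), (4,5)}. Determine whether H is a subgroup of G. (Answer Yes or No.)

|H| = 6 divides |G| = 48, consistent with Lagrange.
H contains the identity, every element's inverse is in H, and H is closed under +: it is a subgroup.
In fact H = ⟨(4,5)⟩.

Yes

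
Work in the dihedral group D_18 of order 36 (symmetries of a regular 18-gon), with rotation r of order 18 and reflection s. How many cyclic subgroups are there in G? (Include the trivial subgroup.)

A cyclic subgroup of order d is generated by each of its φ(d) elements of order d, so the cyclic subgroups of order d number (#elements of order d)/φ(d).
Cyclic subgroups by order — order 1: 1; order 2: 19; order 3: 1; order 6: 1; order 9: 1; order 18: 1.
Total: 24.

24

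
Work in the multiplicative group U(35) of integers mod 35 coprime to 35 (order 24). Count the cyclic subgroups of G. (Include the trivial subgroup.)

12

Each element a generates a cyclic subgroup ⟨a⟩; distinct elements may generate the same one (a cyclic group of order d has φ(d) generators).
Cyclic subgroups by order — order 1: 1; order 2: 3; order 3: 1; order 4: 2; order 6: 3; order 12: 2.
Total: 12.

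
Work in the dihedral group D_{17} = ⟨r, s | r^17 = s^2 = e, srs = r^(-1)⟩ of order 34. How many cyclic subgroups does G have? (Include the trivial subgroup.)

19

A cyclic subgroup of order d is generated by each of its φ(d) elements of order d, so the cyclic subgroups of order d number (#elements of order d)/φ(d).
Cyclic subgroups by order — order 1: 1; order 2: 17; order 17: 1.
Total: 19.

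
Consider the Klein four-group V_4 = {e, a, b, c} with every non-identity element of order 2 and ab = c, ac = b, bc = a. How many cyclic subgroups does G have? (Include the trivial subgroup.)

4

A cyclic subgroup of order d is generated by each of its φ(d) elements of order d, so the cyclic subgroups of order d number (#elements of order d)/φ(d).
Cyclic subgroups by order — order 1: 1; order 2: 3.
Total: 4.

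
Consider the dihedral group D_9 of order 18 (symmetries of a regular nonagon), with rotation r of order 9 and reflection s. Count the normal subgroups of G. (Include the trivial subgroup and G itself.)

G has 16 subgroups. Checking conjugation-invariance by order — order 1: 1/1 normal; order 2: 0/9 normal; order 3: 1/1 normal; order 6: 0/3 normal; order 9: 1/1 normal; order 18: 1/1 normal.
Total normal subgroups: 4.

4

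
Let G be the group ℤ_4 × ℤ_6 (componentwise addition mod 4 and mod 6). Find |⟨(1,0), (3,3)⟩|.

8

|⟨(1,0)⟩| = 4 and |⟨(3,3)⟩| = 4, so |H| is a multiple of lcm(4, 4) = 4 and divides |G| = 24.
Closing under the operation: H = {(0,0), (0,3), (1,0), (1,3), (2,0), (2,3), (3,0), (3,3)}, so |H| = 8.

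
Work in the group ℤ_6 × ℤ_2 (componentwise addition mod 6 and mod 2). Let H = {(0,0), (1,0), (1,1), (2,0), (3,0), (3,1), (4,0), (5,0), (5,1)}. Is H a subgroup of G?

No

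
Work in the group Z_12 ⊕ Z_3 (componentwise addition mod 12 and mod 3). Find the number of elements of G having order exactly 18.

0

An element (a,b) has order lcm(ord(a), ord(b)); count pairs with lcm equal to 18.
Enumerating gives 0 such elements.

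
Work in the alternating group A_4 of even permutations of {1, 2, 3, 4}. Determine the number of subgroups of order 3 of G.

4

|G| = 12 and 3 | 12, so subgroups of order 3 are possible by Lagrange.
The subgroups of order 3 are: {e, (1 2 3), (1 3 2)}; {e, (1 2 4), (1 4 2)}; {e, (1 3 4), (1 4 3)}; {e, (2 3 4), (2 4 3)}.
So G has 4 subgroups of order 3.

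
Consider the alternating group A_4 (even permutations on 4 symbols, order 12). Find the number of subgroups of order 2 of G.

|G| = 12 and 2 | 12, so subgroups of order 2 are possible by Lagrange.
The subgroups of order 2 are: {e, (1 2)(3 4)}; {e, (1 3)(2 4)}; {e, (1 4)(2 3)}.
So G has 3 subgroups of order 2.

3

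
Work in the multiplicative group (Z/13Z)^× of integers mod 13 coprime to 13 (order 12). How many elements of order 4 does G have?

The elements of order 4 are: 5, 8.
That's 2.

2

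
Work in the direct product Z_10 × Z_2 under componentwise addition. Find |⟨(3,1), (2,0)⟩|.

|⟨(3,1)⟩| = 10 and |⟨(2,0)⟩| = 5, so |H| is a multiple of lcm(10, 5) = 10 and divides |G| = 20.
Closing under the operation: H = {(0,0), (1,1), (2,0), (3,1), (4,0), (5,1), (6,0), (7,1), (8,0), (9,1)}, so |H| = 10.

10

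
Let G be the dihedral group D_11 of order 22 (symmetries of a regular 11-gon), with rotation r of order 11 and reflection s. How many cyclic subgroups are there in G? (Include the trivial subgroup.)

Each element a generates a cyclic subgroup ⟨a⟩; distinct elements may generate the same one (a cyclic group of order d has φ(d) generators).
Cyclic subgroups by order — order 1: 1; order 2: 11; order 11: 1.
Total: 13.

13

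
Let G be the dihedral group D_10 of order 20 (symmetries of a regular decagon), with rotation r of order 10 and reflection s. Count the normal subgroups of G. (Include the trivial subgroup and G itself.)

7

G has 22 subgroups. Checking conjugation-invariance by order — order 1: 1/1 normal; order 2: 1/11 normal; order 4: 0/5 normal; order 5: 1/1 normal; order 10: 3/3 normal; order 20: 1/1 normal.
Total normal subgroups: 7.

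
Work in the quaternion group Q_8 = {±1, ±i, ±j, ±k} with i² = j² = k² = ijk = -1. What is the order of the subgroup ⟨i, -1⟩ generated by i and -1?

|⟨i⟩| = 4 and |⟨-1⟩| = 2, so |H| is a multiple of lcm(4, 2) = 4 and divides |G| = 8.
Closing under the operation: H = {1, -1, i, -i}, so |H| = 4.

4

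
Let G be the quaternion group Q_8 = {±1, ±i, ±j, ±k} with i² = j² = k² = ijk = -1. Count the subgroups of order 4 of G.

|G| = 8 and 4 | 8, so subgroups of order 4 are possible by Lagrange.
The subgroups of order 4 are: {1, -1, i, -i}; {1, -1, j, -j}; {1, -1, k, -k}.
So G has 3 subgroups of order 4.

3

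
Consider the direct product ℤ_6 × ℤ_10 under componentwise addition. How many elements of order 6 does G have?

6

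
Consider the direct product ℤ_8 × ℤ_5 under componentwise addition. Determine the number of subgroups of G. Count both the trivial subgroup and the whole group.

8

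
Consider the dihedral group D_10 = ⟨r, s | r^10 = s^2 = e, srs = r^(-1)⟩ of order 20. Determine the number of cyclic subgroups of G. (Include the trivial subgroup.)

14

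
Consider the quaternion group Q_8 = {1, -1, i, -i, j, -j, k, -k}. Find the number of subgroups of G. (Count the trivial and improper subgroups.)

|G| = 8, so by Lagrange every subgroup order divides 8. Divisors: 1, 2, 4, 8.
Subgroups by order — order 1: 1; order 2: 1; order 4: 3; order 8: 1.
Total: 1 + 1 + 3 + 1 = 6.

6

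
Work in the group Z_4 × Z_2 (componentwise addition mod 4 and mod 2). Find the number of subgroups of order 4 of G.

3

|G| = 8 and 4 | 8, so subgroups of order 4 are possible by Lagrange.
The subgroups of order 4 are: {(0,0), (0,1), (2,0), (2,1)}; {(0,0), (1,0), (2,0), (3,0)}; {(0,0), (1,1), (2,0), (3,1)}.
So G has 3 subgroups of order 4.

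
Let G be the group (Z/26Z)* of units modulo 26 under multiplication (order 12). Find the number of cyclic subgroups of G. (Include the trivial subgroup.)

6

Group the elements of G by the cyclic subgroup they generate; each cyclic subgroup of order d accounts for φ(d) elements.
Cyclic subgroups by order — order 1: 1; order 2: 1; order 3: 1; order 4: 1; order 6: 1; order 12: 1.
Total: 6.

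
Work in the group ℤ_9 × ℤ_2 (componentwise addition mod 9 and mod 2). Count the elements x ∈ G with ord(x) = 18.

6

An element (a,b) has order lcm(ord(a), ord(b)); count pairs with lcm equal to 18.
Enumerating gives 6 such elements.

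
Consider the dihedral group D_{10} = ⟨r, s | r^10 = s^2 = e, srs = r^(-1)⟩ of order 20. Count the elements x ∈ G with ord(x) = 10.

The elements of order 10 are: r, r^3, r^7, r^9.
That's 4.

4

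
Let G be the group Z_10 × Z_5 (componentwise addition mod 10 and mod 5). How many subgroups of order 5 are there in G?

6

|G| = 50 and 5 | 50, so subgroups of order 5 are possible by Lagrange.
The subgroups of order 5 are: {(0,0), (0,1), (0,2), (0,3), (0,4)}; {(0,0), (2,0), (4,0), (6,0), (8,0)}; {(0,0), (2,1), (4,2), (6,3), (8,4)}; {(0,0), (2,2), (4,4), (6,1), (8,3)}; … (6 in all).
So G has 6 subgroups of order 5.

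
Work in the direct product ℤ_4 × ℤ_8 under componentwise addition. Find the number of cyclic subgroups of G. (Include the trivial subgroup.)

Each element a generates a cyclic subgroup ⟨a⟩; distinct elements may generate the same one (a cyclic group of order d has φ(d) generators).
Cyclic subgroups by order — order 1: 1; order 2: 3; order 4: 6; order 8: 4.
Total: 14.

14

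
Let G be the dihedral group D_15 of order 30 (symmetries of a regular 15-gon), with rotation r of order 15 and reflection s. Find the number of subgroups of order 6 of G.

5

|G| = 30 and 6 | 30, so subgroups of order 6 are possible by Lagrange.
The subgroups of order 6 are: {e, r^5, r^10, s, r^5s, r^10s}; {e, r^5, r^10, rs, r^6s, r^11s}; {e, r^5, r^10, r^2s, r^7s, r^12s}; {e, r^5, r^10, r^3s, r^8s, r^13s}; … (5 in all).
So G has 5 subgroups of order 6.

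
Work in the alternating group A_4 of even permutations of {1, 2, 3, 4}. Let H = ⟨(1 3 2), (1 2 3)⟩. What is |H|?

|⟨(1 3 2)⟩| = 3 and |⟨(1 2 3)⟩| = 3, so |H| is a multiple of lcm(3, 3) = 3 and divides |G| = 12.
Closing under the operation: H = {e, (1 2 3), (1 3 2)}, so |H| = 3.

3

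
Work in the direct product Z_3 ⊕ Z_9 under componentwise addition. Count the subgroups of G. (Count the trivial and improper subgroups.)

10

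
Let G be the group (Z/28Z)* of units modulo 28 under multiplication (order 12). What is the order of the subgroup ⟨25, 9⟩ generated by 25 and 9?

3

|⟨25⟩| = 3 and |⟨9⟩| = 3, so |H| is a multiple of lcm(3, 3) = 3 and divides |G| = 12.
Closing under the operation: H = {1, 9, 25}, so |H| = 3.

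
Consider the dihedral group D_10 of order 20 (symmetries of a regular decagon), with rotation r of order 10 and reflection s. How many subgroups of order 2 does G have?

11

|G| = 20 and 2 | 20, so subgroups of order 2 are possible by Lagrange.
The subgroups of order 2 are: {e, r^2s}; {e, r^3s}; {e, r^4s}; {e, r^5}; … (11 in all).
So G has 11 subgroups of order 2.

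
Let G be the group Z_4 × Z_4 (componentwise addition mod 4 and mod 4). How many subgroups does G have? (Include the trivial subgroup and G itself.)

15

|G| = 16, so by Lagrange every subgroup order divides 16. Divisors: 1, 2, 4, 8, 16.
Subgroups by order — order 1: 1; order 2: 3; order 4: 7; order 8: 3; order 16: 1.
Total: 1 + 3 + 7 + 3 + 1 = 15.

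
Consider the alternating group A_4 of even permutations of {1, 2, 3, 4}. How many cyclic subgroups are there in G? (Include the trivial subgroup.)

Group the elements of G by the cyclic subgroup they generate; each cyclic subgroup of order d accounts for φ(d) elements.
Cyclic subgroups by order — order 1: 1; order 2: 3; order 3: 4.
Total: 8.

8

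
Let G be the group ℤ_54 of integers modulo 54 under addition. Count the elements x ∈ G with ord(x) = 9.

In a cyclic group of order 54, the number of elements of order d (for d | 54) is φ(d).
φ(9) = 6.

6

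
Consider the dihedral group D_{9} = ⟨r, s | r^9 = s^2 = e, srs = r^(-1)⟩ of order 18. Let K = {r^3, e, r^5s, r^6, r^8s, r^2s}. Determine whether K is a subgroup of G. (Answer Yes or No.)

Yes

|K| = 6 divides |G| = 18, consistent with Lagrange.
K contains the identity, every element's inverse is in K, and K is closed under ·: it is a subgroup.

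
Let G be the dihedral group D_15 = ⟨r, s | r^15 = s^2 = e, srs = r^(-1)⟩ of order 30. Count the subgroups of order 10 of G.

3

|G| = 30 and 10 | 30, so subgroups of order 10 are possible by Lagrange.
The subgroups of order 10 are: {e, r^3, r^6, r^9, r^12, rs, r^4s, r^7s, r^10s, r^13s}; {e, r^3, r^6, r^9, r^12, r^2s, r^5s, r^8s, r^11s, r^14s}; {e, r^3, r^6, r^9, r^12, s, r^3s, r^6s, r^9s, r^12s}.
So G has 3 subgroups of order 10.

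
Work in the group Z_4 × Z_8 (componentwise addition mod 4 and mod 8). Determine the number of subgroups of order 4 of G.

7

|G| = 32 and 4 | 32, so subgroups of order 4 are possible by Lagrange.
The subgroups of order 4 are: {(0,0), (0,2), (0,4), (0,6)}; {(0,0), (0,4), (2,0), (2,4)}; {(0,0), (0,4), (2,2), (2,6)}; {(0,0), (1,0), (2,0), (3,0)}; … (7 in all).
So G has 7 subgroups of order 4.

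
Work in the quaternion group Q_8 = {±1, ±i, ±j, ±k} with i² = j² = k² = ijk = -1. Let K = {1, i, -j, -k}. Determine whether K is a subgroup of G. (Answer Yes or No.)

No

-j ∈ K but its inverse j ∉ K, so K is not a subgroup.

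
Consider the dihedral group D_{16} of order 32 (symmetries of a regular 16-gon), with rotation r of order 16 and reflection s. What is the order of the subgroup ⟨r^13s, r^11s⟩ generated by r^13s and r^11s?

16

|⟨r^13s⟩| = 2 and |⟨r^11s⟩| = 2, so |H| is a multiple of lcm(2, 2) = 2 and divides |G| = 32.
Closing under the operation: H = {e, r^2, r^4, r^6, r^8, r^10, r^12, r^14, rs, r^3s, r^5s, r^7s, r^9s, r^11s, r^13s, r^15s}, so |H| = 16.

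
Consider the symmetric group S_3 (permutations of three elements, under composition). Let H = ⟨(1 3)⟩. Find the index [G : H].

3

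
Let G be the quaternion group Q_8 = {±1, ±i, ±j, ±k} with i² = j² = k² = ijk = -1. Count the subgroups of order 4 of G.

3

|G| = 8 and 4 | 8, so subgroups of order 4 are possible by Lagrange.
The subgroups of order 4 are: {1, -1, i, -i}; {1, -1, j, -j}; {1, -1, k, -k}.
So G has 3 subgroups of order 4.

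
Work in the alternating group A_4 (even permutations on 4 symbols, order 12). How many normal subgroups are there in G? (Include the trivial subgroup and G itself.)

3

G has 10 subgroups. Checking conjugation-invariance by order — order 1: 1/1 normal; order 2: 0/3 normal; order 3: 0/4 normal; order 4: 1/1 normal; order 12: 1/1 normal.
Total normal subgroups: 3.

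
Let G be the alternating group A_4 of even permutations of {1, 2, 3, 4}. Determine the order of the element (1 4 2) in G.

Computing powers of (1 4 2): the smallest k with ((1 4 2))^k = e is k = 3.

3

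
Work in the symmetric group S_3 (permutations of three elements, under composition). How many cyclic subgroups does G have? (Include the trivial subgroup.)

5

A cyclic subgroup of order d is generated by each of its φ(d) elements of order d, so the cyclic subgroups of order d number (#elements of order d)/φ(d).
Cyclic subgroups by order — order 1: 1; order 2: 3; order 3: 1.
Total: 5.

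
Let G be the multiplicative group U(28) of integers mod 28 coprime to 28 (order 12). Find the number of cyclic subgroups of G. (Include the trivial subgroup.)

Each element a generates a cyclic subgroup ⟨a⟩; distinct elements may generate the same one (a cyclic group of order d has φ(d) generators).
Cyclic subgroups by order — order 1: 1; order 2: 3; order 3: 1; order 6: 3.
Total: 8.

8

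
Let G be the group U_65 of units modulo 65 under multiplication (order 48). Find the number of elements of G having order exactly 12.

24

Enumerating element orders in G gives 24 elements of order 12.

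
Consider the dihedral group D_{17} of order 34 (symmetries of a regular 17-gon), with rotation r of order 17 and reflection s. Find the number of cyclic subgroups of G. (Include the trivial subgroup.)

19

Group the elements of G by the cyclic subgroup they generate; each cyclic subgroup of order d accounts for φ(d) elements.
Cyclic subgroups by order — order 1: 1; order 2: 17; order 17: 1.
Total: 19.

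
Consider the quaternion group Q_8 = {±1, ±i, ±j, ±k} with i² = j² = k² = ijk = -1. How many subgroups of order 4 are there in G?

3

|G| = 8 and 4 | 8, so subgroups of order 4 are possible by Lagrange.
The subgroups of order 4 are: {1, -1, i, -i}; {1, -1, j, -j}; {1, -1, k, -k}.
So G has 3 subgroups of order 4.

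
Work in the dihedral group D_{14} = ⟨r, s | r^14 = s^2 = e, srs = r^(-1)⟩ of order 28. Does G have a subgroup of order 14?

Yes

14 | 28. A subgroup of order 14 is {e, r, r^2, r^3, r^4, r^5, r^6, r^7, r^8, r^9, r^10, r^11, r^12, r^13}.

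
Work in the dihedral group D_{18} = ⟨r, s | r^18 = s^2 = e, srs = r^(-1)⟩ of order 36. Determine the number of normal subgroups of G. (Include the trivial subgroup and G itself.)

9

G has 45 subgroups. Checking conjugation-invariance by order — order 1: 1/1 normal; order 2: 1/19 normal; order 3: 1/1 normal; order 4: 0/9 normal; order 6: 1/7 normal; order 9: 1/1 normal; order 12: 0/3 normal; order 18: 3/3 normal; order 36: 1/1 normal.
Total normal subgroups: 9.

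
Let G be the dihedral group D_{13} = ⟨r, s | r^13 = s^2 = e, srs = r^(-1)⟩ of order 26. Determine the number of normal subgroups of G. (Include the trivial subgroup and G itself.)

3

G has 16 subgroups. Checking conjugation-invariance by order — order 1: 1/1 normal; order 2: 0/13 normal; order 13: 1/1 normal; order 26: 1/1 normal.
Total normal subgroups: 3.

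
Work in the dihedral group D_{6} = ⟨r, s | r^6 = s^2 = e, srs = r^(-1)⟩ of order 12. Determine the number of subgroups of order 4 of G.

3

|G| = 12 and 4 | 12, so subgroups of order 4 are possible by Lagrange.
The subgroups of order 4 are: {e, r^3, r^2s, r^5s}; {e, r^3, s, r^3s}; {e, r^3, rs, r^4s}.
So G has 3 subgroups of order 4.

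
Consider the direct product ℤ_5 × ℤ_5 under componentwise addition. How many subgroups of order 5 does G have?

6

|G| = 25 and 5 | 25, so subgroups of order 5 are possible by Lagrange.
The subgroups of order 5 are: {(0,0), (0,1), (0,2), (0,3), (0,4)}; {(0,0), (1,0), (2,0), (3,0), (4,0)}; {(0,0), (1,1), (2,2), (3,3), (4,4)}; {(0,0), (1,2), (2,4), (3,1), (4,3)}; … (6 in all).
So G has 6 subgroups of order 5.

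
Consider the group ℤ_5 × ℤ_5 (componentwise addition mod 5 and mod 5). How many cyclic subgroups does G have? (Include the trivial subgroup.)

Each element a generates a cyclic subgroup ⟨a⟩; distinct elements may generate the same one (a cyclic group of order d has φ(d) generators).
Cyclic subgroups by order — order 1: 1; order 5: 6.
Total: 7.

7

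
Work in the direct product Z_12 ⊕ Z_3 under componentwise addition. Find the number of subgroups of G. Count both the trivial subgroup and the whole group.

18

|G| = 36, so by Lagrange every subgroup order divides 36. Divisors: 1, 2, 3, 4, 6, 9, 12, 18, 36.
Subgroups by order — order 1: 1; order 2: 1; order 3: 4; order 4: 1; order 6: 4; order 9: 1; order 12: 4; order 18: 1; order 36: 1.
Total: 1 + 1 + 4 + 1 + 4 + 1 + 4 + 1 + 1 = 18.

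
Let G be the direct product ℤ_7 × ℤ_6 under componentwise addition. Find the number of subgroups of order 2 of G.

1

|G| = 42 and 2 | 42, so subgroups of order 2 are possible by Lagrange.
The subgroups of order 2 are: {(0,0), (0,3)}.
So G has 1 subgroup of order 2.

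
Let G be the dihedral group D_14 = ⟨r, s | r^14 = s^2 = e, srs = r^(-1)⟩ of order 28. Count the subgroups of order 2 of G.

15

|G| = 28 and 2 | 28, so subgroups of order 2 are possible by Lagrange.
The subgroups of order 2 are: {e, r^10s}; {e, r^11s}; {e, r^12s}; {e, r^13s}; … (15 in all).
So G has 15 subgroups of order 2.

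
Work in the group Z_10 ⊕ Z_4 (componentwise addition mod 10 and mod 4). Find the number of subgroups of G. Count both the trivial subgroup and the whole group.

|G| = 40, so by Lagrange every subgroup order divides 40. Divisors: 1, 2, 4, 5, 8, 10, 20, 40.
Subgroups by order — order 1: 1; order 2: 3; order 4: 3; order 5: 1; order 8: 1; order 10: 3; order 20: 3; order 40: 1.
Total: 1 + 3 + 3 + 1 + 1 + 3 + 3 + 1 = 16.

16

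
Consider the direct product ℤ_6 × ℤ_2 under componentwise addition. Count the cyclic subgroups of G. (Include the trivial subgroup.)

A cyclic subgroup of order d is generated by each of its φ(d) elements of order d, so the cyclic subgroups of order d number (#elements of order d)/φ(d).
Cyclic subgroups by order — order 1: 1; order 2: 3; order 3: 1; order 6: 3.
Total: 8.

8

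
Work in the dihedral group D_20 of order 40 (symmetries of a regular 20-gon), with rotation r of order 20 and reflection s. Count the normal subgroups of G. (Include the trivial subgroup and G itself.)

9

G has 48 subgroups. Checking conjugation-invariance by order — order 1: 1/1 normal; order 2: 1/21 normal; order 4: 1/11 normal; order 5: 1/1 normal; order 8: 0/5 normal; order 10: 1/5 normal; order 20: 3/3 normal; order 40: 1/1 normal.
Total normal subgroups: 9.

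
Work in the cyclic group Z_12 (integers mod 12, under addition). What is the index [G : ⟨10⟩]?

|⟨10⟩| = 6 and |G| = 12.
By Lagrange, [G : H] = |G|/|H| = 12/6 = 2.

2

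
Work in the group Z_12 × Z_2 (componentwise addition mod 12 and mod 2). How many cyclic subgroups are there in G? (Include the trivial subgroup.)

Group the elements of G by the cyclic subgroup they generate; each cyclic subgroup of order d accounts for φ(d) elements.
Cyclic subgroups by order — order 1: 1; order 2: 3; order 3: 1; order 4: 2; order 6: 3; order 12: 2.
Total: 12.

12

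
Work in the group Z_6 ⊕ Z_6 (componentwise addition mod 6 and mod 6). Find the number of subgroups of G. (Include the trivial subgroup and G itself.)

30

|G| = 36, so by Lagrange every subgroup order divides 36. Divisors: 1, 2, 3, 4, 6, 9, 12, 18, 36.
Subgroups by order — order 1: 1; order 2: 3; order 3: 4; order 4: 1; order 6: 12; order 9: 1; order 12: 4; order 18: 3; order 36: 1.
Total: 1 + 3 + 4 + 1 + 12 + 1 + 4 + 3 + 1 = 30.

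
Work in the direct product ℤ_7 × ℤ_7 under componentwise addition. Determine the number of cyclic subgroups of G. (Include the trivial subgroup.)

9

Each element a generates a cyclic subgroup ⟨a⟩; distinct elements may generate the same one (a cyclic group of order d has φ(d) generators).
Cyclic subgroups by order — order 1: 1; order 7: 8.
Total: 9.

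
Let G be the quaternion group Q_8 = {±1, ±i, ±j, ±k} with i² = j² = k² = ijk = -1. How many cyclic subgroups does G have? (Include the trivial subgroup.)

5

Each element a generates a cyclic subgroup ⟨a⟩; distinct elements may generate the same one (a cyclic group of order d has φ(d) generators).
Cyclic subgroups by order — order 1: 1; order 2: 1; order 4: 3.
Total: 5.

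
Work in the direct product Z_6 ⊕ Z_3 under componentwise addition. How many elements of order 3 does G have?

An element (a,b) has order lcm(ord(a), ord(b)); count pairs with lcm equal to 3.
Enumerating gives 8 such elements.

8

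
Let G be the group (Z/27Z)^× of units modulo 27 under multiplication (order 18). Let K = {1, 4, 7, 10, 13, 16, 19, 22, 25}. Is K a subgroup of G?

|K| = 9 divides |G| = 18, consistent with Lagrange.
K contains the identity, every element's inverse is in K, and K is closed under ·: it is a subgroup.
In fact K = ⟨4⟩.

Yes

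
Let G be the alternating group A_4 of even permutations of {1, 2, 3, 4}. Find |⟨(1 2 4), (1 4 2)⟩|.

|⟨(1 2 4)⟩| = 3 and |⟨(1 4 2)⟩| = 3, so |H| is a multiple of lcm(3, 3) = 3 and divides |G| = 12.
Closing under the operation: H = {e, (1 2 4), (1 4 2)}, so |H| = 3.

3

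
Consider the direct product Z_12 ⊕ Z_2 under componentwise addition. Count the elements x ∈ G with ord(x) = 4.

4

An element (a,b) has order lcm(ord(a), ord(b)); count pairs with lcm equal to 4.
Enumerating gives 4 such elements.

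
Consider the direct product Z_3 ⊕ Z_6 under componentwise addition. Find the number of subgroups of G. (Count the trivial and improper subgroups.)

|G| = 18, so by Lagrange every subgroup order divides 18. Divisors: 1, 2, 3, 6, 9, 18.
Subgroups by order — order 1: 1; order 2: 1; order 3: 4; order 6: 4; order 9: 1; order 18: 1.
Total: 1 + 1 + 4 + 4 + 1 + 1 = 12.

12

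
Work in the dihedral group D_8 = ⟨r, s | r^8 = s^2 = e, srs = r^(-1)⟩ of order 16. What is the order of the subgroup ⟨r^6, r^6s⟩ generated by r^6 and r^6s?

8

|⟨r^6⟩| = 4 and |⟨r^6s⟩| = 2, so |H| is a multiple of lcm(4, 2) = 4 and divides |G| = 16.
Closing under the operation: H = {e, r^2, r^4, r^6, s, r^2s, r^4s, r^6s}, so |H| = 8.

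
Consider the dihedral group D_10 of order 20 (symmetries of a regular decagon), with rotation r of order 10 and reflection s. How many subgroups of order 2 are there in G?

11

|G| = 20 and 2 | 20, so subgroups of order 2 are possible by Lagrange.
The subgroups of order 2 are: {e, r^2s}; {e, r^3s}; {e, r^4s}; {e, r^5}; … (11 in all).
So G has 11 subgroups of order 2.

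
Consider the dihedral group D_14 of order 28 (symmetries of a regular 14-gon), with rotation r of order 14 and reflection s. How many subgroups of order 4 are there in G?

7

|G| = 28 and 4 | 28, so subgroups of order 4 are possible by Lagrange.
The subgroups of order 4 are: {e, r^7, r^3s, r^10s}; {e, r^7, r^4s, r^11s}; {e, r^7, r^5s, r^12s}; {e, r^7, r^6s, r^13s}; … (7 in all).
So G has 7 subgroups of order 4.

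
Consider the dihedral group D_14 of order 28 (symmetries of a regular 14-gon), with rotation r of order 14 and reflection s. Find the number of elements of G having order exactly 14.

The elements of order 14 are: r, r^3, r^5, r^9, r^11, r^13.
That's 6.

6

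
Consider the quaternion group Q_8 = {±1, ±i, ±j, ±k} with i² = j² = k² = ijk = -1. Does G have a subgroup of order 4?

4 | 8. A subgroup of order 4 is {1, -1, i, -i}.

Yes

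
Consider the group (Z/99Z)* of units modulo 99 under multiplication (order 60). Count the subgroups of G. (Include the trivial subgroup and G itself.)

20

|G| = 60, so by Lagrange every subgroup order divides 60. Divisors: 1, 2, 3, 4, 5, 6, 10, 12, 15, 20, 30, 60.
Subgroups by order — order 1: 1; order 2: 3; order 3: 1; order 4: 1; order 5: 1; order 6: 3; order 10: 3; order 12: 1; order 15: 1; order 20: 1; order 30: 3; order 60: 1.
Total: 1 + 3 + 1 + 1 + 1 + 3 + 3 + 1 + 1 + 1 + 3 + 1 = 20.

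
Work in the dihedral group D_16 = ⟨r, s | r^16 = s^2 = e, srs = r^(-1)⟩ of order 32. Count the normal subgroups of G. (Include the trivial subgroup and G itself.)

G has 36 subgroups. Checking conjugation-invariance by order — order 1: 1/1 normal; order 2: 1/17 normal; order 4: 1/9 normal; order 8: 1/5 normal; order 16: 3/3 normal; order 32: 1/1 normal.
Total normal subgroups: 8.

8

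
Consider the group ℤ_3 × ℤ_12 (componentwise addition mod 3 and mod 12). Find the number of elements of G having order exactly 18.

0

An element (a,b) has order lcm(ord(a), ord(b)); count pairs with lcm equal to 18.
Enumerating gives 0 such elements.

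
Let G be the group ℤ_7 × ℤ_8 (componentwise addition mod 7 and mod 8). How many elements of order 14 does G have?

An element (a,b) has order lcm(ord(a), ord(b)); count pairs with lcm equal to 14.
Enumerating gives 6 such elements.

6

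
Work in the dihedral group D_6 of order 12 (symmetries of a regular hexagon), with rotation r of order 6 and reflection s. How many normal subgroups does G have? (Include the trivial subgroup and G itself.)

G has 16 subgroups. Checking conjugation-invariance by order — order 1: 1/1 normal; order 2: 1/7 normal; order 3: 1/1 normal; order 4: 0/3 normal; order 6: 3/3 normal; order 12: 1/1 normal.
Total normal subgroups: 7.

7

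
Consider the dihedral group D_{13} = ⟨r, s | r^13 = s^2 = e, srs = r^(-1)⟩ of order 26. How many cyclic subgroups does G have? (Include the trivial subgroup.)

15

Group the elements of G by the cyclic subgroup they generate; each cyclic subgroup of order d accounts for φ(d) elements.
Cyclic subgroups by order — order 1: 1; order 2: 13; order 13: 1.
Total: 15.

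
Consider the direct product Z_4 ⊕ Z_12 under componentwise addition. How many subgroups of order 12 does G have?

7

|G| = 48 and 12 | 48, so subgroups of order 12 are possible by Lagrange.
The subgroups of order 12 are: {(0,0), (0,1), (0,2), (0,3), (0,4), (0,5), (0,6), (0,7), (0,8), (0,9), (0,10), (0,11)}; {(0,0), (0,2), (0,4), (0,6), (0,8), (0,10), (2,0), (2,2), (2,4), (2,6), (2,8), (2,10)}; {(0,0), (0,2), (0,4), (0,6), (0,8), (0,10), (2,1), (2,3), (2,5), (2,7), (2,9), (2,11)}; {(0,0), (0,4), (0,8), (1,0), (1,4), (1,8), (2,0), (2,4), (2,8), (3,0), (3,4), (3,8)}; … (7 in all).
So G has 7 subgroups of order 12.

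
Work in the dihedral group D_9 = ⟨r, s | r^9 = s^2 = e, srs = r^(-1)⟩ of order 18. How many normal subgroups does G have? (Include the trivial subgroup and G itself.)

4

G has 16 subgroups. Checking conjugation-invariance by order — order 1: 1/1 normal; order 2: 0/9 normal; order 3: 1/1 normal; order 6: 0/3 normal; order 9: 1/1 normal; order 18: 1/1 normal.
Total normal subgroups: 4.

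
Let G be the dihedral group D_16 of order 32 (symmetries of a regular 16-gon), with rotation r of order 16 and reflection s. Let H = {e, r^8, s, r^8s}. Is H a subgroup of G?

Yes

|H| = 4 divides |G| = 32, consistent with Lagrange.
H contains the identity, every element's inverse is in H, and H is closed under ·: it is a subgroup.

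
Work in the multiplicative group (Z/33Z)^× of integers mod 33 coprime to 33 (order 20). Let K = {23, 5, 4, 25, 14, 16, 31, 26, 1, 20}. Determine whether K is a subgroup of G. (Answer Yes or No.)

|K| = 10 divides |G| = 20, consistent with Lagrange.
K contains the identity, every element's inverse is in K, and K is closed under ·: it is a subgroup.
In fact K = ⟨5⟩.

Yes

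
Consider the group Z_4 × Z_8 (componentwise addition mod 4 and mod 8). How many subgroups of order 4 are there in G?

7

|G| = 32 and 4 | 32, so subgroups of order 4 are possible by Lagrange.
The subgroups of order 4 are: {(0,0), (0,2), (0,4), (0,6)}; {(0,0), (0,4), (2,0), (2,4)}; {(0,0), (0,4), (2,2), (2,6)}; {(0,0), (1,0), (2,0), (3,0)}; … (7 in all).
So G has 7 subgroups of order 4.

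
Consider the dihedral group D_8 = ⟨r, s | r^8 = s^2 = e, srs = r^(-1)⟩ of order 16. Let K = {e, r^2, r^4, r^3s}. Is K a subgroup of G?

r^2 ∈ K but its inverse r^6 ∉ K, so K is not a subgroup.

No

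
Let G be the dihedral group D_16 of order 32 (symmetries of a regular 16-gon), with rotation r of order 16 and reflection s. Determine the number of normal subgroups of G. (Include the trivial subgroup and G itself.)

8

G has 36 subgroups. Checking conjugation-invariance by order — order 1: 1/1 normal; order 2: 1/17 normal; order 4: 1/9 normal; order 8: 1/5 normal; order 16: 3/3 normal; order 32: 1/1 normal.
Total normal subgroups: 8.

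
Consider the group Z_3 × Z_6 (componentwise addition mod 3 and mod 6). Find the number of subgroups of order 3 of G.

4

|G| = 18 and 3 | 18, so subgroups of order 3 are possible by Lagrange.
The subgroups of order 3 are: {(0,0), (0,2), (0,4)}; {(0,0), (1,0), (2,0)}; {(0,0), (1,2), (2,4)}; {(0,0), (1,4), (2,2)}.
So G has 4 subgroups of order 3.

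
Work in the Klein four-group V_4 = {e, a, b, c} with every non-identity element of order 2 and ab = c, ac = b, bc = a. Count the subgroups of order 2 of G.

|G| = 4 and 2 | 4, so subgroups of order 2 are possible by Lagrange.
The subgroups of order 2 are: {e, a}; {e, b}; {e, c}.
So G has 3 subgroups of order 2.

3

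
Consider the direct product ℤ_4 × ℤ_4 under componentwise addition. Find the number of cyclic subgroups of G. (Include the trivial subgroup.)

Each element a generates a cyclic subgroup ⟨a⟩; distinct elements may generate the same one (a cyclic group of order d has φ(d) generators).
Cyclic subgroups by order — order 1: 1; order 2: 3; order 4: 6.
Total: 10.

10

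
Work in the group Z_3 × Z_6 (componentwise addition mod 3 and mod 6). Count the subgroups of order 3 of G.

|G| = 18 and 3 | 18, so subgroups of order 3 are possible by Lagrange.
The subgroups of order 3 are: {(0,0), (0,2), (0,4)}; {(0,0), (1,0), (2,0)}; {(0,0), (1,2), (2,4)}; {(0,0), (1,4), (2,2)}.
So G has 4 subgroups of order 3.

4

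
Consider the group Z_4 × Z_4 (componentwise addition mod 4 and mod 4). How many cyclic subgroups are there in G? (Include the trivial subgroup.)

A cyclic subgroup of order d is generated by each of its φ(d) elements of order d, so the cyclic subgroups of order d number (#elements of order d)/φ(d).
Cyclic subgroups by order — order 1: 1; order 2: 3; order 4: 6.
Total: 10.

10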